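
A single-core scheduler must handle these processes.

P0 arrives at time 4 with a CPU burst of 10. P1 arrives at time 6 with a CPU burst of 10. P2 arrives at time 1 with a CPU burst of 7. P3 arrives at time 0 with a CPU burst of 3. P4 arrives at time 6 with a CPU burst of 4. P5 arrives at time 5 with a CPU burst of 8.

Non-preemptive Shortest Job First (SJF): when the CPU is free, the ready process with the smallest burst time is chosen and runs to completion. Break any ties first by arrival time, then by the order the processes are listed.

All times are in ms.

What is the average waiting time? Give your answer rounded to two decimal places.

Schedule: | P3 0-3 | P2 3-10 | P4 10-14 | P5 14-22 | P0 22-32 | P1 32-42 |
Completion: P0=32  P1=42  P2=10  P3=3  P4=14  P5=22
Turnaround (C−A): P0=28  P1=36  P2=9  P3=3  P4=8  P5=17
Waiting times: P0=18, P1=26, P2=2, P3=0, P4=4, P5=9
Average waiting = (18+26+2+0+4+9) / 6 = 59/6 = 9.83

9.83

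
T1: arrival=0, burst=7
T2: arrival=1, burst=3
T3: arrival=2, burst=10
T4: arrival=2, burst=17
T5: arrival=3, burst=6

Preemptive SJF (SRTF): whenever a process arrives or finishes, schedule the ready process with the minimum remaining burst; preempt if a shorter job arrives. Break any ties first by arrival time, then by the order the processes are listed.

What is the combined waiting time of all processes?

Schedule: | T1 0-1 | T2 1-4 | T1 4-10 | T5 10-16 | T3 16-26 | T4 26-43 |
Completion: T1=10  T2=4  T3=26  T4=43  T5=16
Waiting = turnaround − burst: T1=3, T2=0, T3=14, T4=24, T5=7
Total waiting = 3 + 0 + 14 + 24 + 7 = 48

48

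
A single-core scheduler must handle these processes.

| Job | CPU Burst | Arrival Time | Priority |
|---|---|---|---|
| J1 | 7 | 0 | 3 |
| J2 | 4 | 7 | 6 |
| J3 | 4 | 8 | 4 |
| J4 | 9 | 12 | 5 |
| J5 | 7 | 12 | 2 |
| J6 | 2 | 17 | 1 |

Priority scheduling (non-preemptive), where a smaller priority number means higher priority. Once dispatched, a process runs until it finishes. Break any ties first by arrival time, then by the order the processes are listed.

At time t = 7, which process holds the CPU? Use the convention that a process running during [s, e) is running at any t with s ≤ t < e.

Schedule: | J1 0-7 | J2 7-11 | J3 11-15 | J5 15-22 | J6 22-24 | J4 24-33 |
Completion: J1=7  J2=11  J3=15  J4=33  J5=22  J6=24
Turnaround (C−A): J1=7  J2=4  J3=7  J4=21  J5=10  J6=7

J2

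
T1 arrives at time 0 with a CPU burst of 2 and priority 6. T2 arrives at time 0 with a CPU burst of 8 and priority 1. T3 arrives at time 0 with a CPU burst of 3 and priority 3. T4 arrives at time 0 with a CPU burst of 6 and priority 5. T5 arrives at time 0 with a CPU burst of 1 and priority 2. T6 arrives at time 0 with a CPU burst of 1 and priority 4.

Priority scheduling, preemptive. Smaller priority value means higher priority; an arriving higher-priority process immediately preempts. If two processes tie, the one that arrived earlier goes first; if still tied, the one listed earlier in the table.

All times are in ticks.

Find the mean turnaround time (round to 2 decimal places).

13.67

Timeline: | T2 0-8 | T5 8-9 | T3 9-12 | T6 12-13 | T4 13-19 | T1 19-21 |
Completion: T1=21  T2=8  T3=12  T4=19  T5=9  T6=13
Turnaround times: T1=21, T2=8, T3=12, T4=19, T5=9, T6=13
Average turnaround = (21+8+12+19+9+13) / 6 = 82/6 = 13.67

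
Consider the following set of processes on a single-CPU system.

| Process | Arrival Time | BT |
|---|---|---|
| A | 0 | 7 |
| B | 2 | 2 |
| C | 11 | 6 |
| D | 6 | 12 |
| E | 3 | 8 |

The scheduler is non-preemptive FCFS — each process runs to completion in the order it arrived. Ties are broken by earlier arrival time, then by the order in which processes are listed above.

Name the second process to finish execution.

Gantt: | A 0-7 | B 7-9 | E 9-17 | D 17-29 | C 29-35 |
Completion: A=7  B=9  C=35  D=29  E=17
Finish order: A → B → E → D → C

B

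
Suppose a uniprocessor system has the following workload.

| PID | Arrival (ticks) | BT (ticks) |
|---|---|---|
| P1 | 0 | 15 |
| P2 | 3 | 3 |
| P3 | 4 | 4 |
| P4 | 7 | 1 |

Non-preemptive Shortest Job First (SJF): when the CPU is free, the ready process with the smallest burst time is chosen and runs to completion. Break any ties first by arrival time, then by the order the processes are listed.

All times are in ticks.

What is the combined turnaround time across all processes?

Schedule: | P1 0-15 | P4 15-16 | P2 16-19 | P3 19-23 |
Completion: P1=15  P2=19  P3=23  P4=16
Turnaround = completion − arrival: P1=15, P2=16, P3=19, P4=9
Total turnaround = 15 + 16 + 19 + 9 = 59

59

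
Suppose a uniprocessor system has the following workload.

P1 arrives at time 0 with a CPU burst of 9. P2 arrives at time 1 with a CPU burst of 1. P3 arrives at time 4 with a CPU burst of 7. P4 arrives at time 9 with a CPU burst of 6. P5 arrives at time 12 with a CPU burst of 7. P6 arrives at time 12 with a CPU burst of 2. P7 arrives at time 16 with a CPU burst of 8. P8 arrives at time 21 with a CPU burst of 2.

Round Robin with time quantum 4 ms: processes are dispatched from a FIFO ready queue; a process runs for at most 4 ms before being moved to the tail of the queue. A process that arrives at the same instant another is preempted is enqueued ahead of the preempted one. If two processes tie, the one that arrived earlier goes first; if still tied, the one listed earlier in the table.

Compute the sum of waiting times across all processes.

109

Gantt: | P1 0-4 | P2 4-5 | P3 5-9 | P1 9-13 | P4 13-17 | P3 17-20 | P5 20-24 | P6 24-26 | P1 26-27 | P7 27-31 | P4 31-33 | P8 33-35 | P5 35-38 | P7 38-42 |
Completion: P1=27  P2=5  P3=20  P4=33  P5=38  P6=26  P7=42  P8=35
Turnaround (C−A): P1=27  P2=4  P3=16  P4=24  P5=26  P6=14  P7=26  P8=14
Waiting = turnaround − burst: P1=18, P2=3, P3=9, P4=18, P5=19, P6=12, P7=18, P8=12
Total waiting = 18 + 3 + 9 + 18 + 19 + 12 + 18 + 12 = 109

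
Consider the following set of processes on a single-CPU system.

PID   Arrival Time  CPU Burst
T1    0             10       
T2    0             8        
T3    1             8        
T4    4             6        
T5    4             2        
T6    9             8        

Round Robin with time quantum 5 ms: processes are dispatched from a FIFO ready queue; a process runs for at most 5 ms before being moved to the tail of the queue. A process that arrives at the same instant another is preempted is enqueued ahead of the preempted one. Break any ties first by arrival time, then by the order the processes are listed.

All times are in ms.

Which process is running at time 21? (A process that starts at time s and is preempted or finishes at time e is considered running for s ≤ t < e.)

Schedule: | T1 0-5 | T2 5-10 | T3 10-15 | T4 15-20 | T5 20-22 | T1 22-27 | T6 27-32 | T2 32-35 | T3 35-38 | T4 38-39 | T6 39-42 |
Completion: T1=27  T2=35  T3=38  T4=39  T5=22  T6=42

T5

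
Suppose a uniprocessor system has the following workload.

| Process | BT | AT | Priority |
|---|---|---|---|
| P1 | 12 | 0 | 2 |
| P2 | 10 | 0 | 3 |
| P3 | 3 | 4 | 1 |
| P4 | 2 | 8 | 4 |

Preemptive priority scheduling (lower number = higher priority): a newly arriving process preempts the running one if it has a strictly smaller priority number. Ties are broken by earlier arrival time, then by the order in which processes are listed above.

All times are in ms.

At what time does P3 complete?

Gantt: | P1 0-4 | P3 4-7 | P1 7-15 | P2 15-25 | P4 25-27 |
Completion: P1=15  P2=25  P3=7  P4=27

7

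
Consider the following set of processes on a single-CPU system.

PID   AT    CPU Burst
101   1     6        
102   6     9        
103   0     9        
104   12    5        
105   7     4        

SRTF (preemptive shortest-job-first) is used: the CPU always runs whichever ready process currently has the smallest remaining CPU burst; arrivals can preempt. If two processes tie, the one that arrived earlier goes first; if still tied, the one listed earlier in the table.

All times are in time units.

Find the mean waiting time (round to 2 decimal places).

6.60

Gantt: | 103 0-1 | 101 1-7 | 105 7-11 | 103 11-12 | 104 12-17 | 103 17-24 | 102 24-33 |
Completion: 101=7  102=33  103=24  104=17  105=11
Waiting times: 101=0, 102=18, 103=15, 104=0, 105=0
Average waiting = (0+18+15+0+0) / 5 = 33/5 = 6.60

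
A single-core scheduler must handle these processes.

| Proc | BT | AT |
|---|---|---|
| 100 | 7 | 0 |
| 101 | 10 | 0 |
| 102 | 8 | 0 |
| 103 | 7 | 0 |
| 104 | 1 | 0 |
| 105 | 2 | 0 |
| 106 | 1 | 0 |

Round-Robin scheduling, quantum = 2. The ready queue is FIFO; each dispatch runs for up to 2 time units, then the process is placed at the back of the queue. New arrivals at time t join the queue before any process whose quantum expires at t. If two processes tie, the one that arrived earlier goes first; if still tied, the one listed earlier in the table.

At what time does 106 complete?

12

Timeline: | 100 0-2 | 101 2-4 | 102 4-6 | 103 6-8 | 104 8-9 | 105 9-11 | 106 11-12 | 100 12-14 | 101 14-16 | 102 16-18 | 103 18-20 | 100 20-22 | 101 22-24 | 102 24-26 | 103 26-28 | 100 28-29 | 101 29-31 | 102 31-33 | 103 33-34 | 101 34-36 |
Completion: 100=29  101=36  102=33  103=34  104=9  105=11  106=12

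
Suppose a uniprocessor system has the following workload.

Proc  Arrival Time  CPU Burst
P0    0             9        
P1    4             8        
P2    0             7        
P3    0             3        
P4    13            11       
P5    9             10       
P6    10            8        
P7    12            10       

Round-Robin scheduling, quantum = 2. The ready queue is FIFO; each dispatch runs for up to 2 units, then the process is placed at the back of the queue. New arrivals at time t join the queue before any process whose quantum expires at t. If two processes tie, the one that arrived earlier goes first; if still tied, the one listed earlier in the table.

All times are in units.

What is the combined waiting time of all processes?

270

Gantt: | P0 0-2 | P2 2-4 | P3 4-6 | P0 6-8 | P1 8-10 | P2 10-12 | P3 12-13 | P0 13-15 | P5 15-17 | P6 17-19 | P1 19-21 | P7 21-23 | P2 23-25 | P4 25-27 | P0 27-29 | P5 29-31 | P6 31-33 | P1 33-35 | P7 35-37 | P2 37-38 | P4 38-40 | P0 40-41 | P5 41-43 | P6 43-45 | P1 45-47 | P7 47-49 | P4 49-51 | P5 51-53 | P6 53-55 | P7 55-57 | P4 57-59 | P5 59-61 | P7 61-63 | P4 63-66 |
Completion: P0=41  P1=47  P2=38  P3=13  P4=66  P5=61  P6=55  P7=63
Turnaround (C−A): P0=41  P1=43  P2=38  P3=13  P4=53  P5=52  P6=45  P7=51
Waiting = turnaround − burst: P0=32, P1=35, P2=31, P3=10, P4=42, P5=42, P6=37, P7=41
Total waiting = 32 + 35 + 31 + 10 + 42 + 42 + 37 + 41 = 270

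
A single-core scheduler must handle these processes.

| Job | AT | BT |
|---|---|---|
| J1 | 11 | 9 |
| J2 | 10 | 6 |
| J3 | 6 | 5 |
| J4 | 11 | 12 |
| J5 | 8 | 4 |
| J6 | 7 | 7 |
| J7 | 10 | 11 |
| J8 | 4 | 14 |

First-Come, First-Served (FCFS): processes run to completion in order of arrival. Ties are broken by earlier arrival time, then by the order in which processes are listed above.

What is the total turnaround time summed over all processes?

Timeline: | idle 0-4 | J8 4-18 | J3 18-23 | J6 23-30 | J5 30-34 | J2 34-40 | J7 40-51 | J1 51-60 | J4 60-72 |
Completion: J1=60  J2=40  J3=23  J4=72  J5=34  J6=30  J7=51  J8=18
Turnaround (C−A): J1=49  J2=30  J3=17  J4=61  J5=26  J6=23  J7=41  J8=14
Turnaround = completion − arrival: J1=49, J2=30, J3=17, J4=61, J5=26, J6=23, J7=41, J8=14
Total turnaround = 49 + 30 + 17 + 61 + 26 + 23 + 41 + 14 = 261

261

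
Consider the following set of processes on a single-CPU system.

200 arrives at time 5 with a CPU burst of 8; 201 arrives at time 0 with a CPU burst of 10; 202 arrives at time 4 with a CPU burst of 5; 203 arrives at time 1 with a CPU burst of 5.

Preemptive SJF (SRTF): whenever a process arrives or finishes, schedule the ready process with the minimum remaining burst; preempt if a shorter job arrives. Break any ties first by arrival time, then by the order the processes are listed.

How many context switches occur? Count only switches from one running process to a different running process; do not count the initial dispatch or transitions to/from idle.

4

Gantt: | 201 0-1 | 203 1-6 | 202 6-11 | 200 11-19 | 201 19-28 |
Completion: 200=19  201=28  202=11  203=6
Turnaround (C−A): 200=14  201=28  202=7  203=5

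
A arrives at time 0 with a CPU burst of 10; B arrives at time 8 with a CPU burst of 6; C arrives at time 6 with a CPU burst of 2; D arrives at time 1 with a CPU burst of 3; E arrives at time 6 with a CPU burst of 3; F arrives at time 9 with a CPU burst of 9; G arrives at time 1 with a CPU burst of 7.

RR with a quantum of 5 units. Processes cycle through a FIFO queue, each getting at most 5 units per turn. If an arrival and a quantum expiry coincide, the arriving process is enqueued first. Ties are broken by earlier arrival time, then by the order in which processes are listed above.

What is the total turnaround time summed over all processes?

149

Schedule: | A 0-5 | D 5-8 | G 8-13 | A 13-18 | C 18-20 | E 20-23 | B 23-28 | F 28-33 | G 33-35 | B 35-36 | F 36-40 |
Completion: A=18  B=36  C=20  D=8  E=23  F=40  G=35
Turnaround = completion − arrival: A=18, B=28, C=14, D=7, E=17, F=31, G=34
Total turnaround = 18 + 28 + 14 + 7 + 17 + 31 + 34 = 149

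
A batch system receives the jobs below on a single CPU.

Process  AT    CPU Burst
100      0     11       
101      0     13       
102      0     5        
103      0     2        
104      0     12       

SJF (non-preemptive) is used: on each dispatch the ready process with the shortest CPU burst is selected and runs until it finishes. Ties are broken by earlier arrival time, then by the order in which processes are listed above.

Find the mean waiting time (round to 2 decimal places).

11.40

Gantt: | 103 0-2 | 102 2-7 | 100 7-18 | 104 18-30 | 101 30-43 |
Completion: 100=18  101=43  102=7  103=2  104=30
Turnaround (C−A): 100=18  101=43  102=7  103=2  104=30
Waiting times: 100=7, 101=30, 102=2, 103=0, 104=18
Average waiting = (7+30+2+0+18) / 5 = 57/5 = 11.40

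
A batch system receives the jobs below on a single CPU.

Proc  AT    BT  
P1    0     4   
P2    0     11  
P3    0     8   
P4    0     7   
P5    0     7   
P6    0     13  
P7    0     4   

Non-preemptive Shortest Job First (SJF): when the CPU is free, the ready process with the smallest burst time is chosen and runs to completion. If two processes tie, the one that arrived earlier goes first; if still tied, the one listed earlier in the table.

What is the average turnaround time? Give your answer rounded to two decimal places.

24.86

Schedule: | P1 0-4 | P7 4-8 | P4 8-15 | P5 15-22 | P3 22-30 | P2 30-41 | P6 41-54 |
Completion: P1=4  P2=41  P3=30  P4=15  P5=22  P6=54  P7=8
Turnaround (C−A): P1=4  P2=41  P3=30  P4=15  P5=22  P6=54  P7=8
Turnaround times: P1=4, P2=41, P3=30, P4=15, P5=22, P6=54, P7=8
Average turnaround = (4+41+30+15+22+54+8) / 7 = 174/7 = 24.86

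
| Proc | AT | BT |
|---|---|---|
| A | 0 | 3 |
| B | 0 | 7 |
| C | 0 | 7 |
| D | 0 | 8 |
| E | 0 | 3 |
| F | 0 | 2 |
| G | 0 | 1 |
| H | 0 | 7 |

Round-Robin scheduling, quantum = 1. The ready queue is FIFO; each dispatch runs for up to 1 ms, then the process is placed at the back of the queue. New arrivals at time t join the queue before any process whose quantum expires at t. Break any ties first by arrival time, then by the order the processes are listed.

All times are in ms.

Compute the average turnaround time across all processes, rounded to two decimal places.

Schedule: | A 0-1 | B 1-2 | C 2-3 | D 3-4 | E 4-5 | F 5-6 | G 6-7 | H 7-8 | A 8-9 | B 9-10 | C 10-11 | D 11-12 | E 12-13 | F 13-14 | H 14-15 | A 15-16 | B 16-17 | C 17-18 | D 18-19 | E 19-20 | H 20-21 | B 21-22 | C 22-23 | D 23-24 | H 24-25 | B 25-26 | C 26-27 | D 27-28 | H 28-29 | B 29-30 | C 30-31 | D 31-32 | H 32-33 | B 33-34 | C 34-35 | D 35-36 | H 36-37 | D 37-38 |
Completion: A=16  B=34  C=35  D=38  E=20  F=14  G=7  H=37
Turnaround (C−A): A=16  B=34  C=35  D=38  E=20  F=14  G=7  H=37
Turnaround times: A=16, B=34, C=35, D=38, E=20, F=14, G=7, H=37
Average turnaround = (16+34+35+38+20+14+7+37) / 8 = 201/8 = 25.13

25.13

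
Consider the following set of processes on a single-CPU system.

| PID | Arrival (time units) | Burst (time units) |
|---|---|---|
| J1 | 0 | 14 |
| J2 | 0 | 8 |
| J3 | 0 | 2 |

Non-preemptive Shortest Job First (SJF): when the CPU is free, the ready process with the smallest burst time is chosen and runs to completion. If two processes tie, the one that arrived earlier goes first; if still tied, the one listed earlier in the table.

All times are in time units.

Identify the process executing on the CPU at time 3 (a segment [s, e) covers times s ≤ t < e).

Gantt: | J3 0-2 | J2 2-10 | J1 10-24 |
Completion: J1=24  J2=10  J3=2

J2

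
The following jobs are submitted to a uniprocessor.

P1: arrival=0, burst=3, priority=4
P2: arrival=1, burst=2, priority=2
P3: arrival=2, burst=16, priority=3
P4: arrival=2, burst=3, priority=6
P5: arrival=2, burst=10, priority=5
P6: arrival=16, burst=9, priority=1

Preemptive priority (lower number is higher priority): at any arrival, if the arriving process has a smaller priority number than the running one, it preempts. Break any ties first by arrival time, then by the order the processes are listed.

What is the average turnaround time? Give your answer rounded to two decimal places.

Schedule: | P1 0-1 | P2 1-3 | P3 3-16 | P6 16-25 | P3 25-28 | P1 28-30 | P5 30-40 | P4 40-43 |
Completion: P1=30  P2=3  P3=28  P4=43  P5=40  P6=25
Turnaround (C−A): P1=30  P2=2  P3=26  P4=41  P5=38  P6=9
Turnaround times: P1=30, P2=2, P3=26, P4=41, P5=38, P6=9
Average turnaround = (30+2+26+41+38+9) / 6 = 146/6 = 24.33

24.33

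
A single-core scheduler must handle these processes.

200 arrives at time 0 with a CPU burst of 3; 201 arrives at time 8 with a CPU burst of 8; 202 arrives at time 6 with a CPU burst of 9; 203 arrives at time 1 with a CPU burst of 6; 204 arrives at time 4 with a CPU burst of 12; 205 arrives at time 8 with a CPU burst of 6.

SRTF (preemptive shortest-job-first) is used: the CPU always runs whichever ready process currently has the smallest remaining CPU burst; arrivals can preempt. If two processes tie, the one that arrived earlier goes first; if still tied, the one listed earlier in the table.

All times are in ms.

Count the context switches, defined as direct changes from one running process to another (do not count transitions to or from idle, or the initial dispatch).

Schedule: | 200 0-3 | 203 3-9 | 205 9-15 | 201 15-23 | 202 23-32 | 204 32-44 |
Completion: 200=3  201=23  202=32  203=9  204=44  205=15
Turnaround (C−A): 200=3  201=15  202=26  203=8  204=40  205=7

5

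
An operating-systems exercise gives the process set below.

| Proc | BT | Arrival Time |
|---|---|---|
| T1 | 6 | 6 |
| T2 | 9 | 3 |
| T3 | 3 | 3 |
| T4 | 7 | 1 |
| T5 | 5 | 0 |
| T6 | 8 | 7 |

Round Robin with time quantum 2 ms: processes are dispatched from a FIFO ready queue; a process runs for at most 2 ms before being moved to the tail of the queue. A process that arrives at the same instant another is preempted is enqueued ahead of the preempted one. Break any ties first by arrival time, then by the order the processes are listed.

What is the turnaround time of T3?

Timeline: | T5 0-2 | T4 2-4 | T5 4-6 | T2 6-8 | T3 8-10 | T4 10-12 | T1 12-14 | T5 14-15 | T6 15-17 | T2 17-19 | T3 19-20 | T4 20-22 | T1 22-24 | T6 24-26 | T2 26-28 | T4 28-29 | T1 29-31 | T6 31-33 | T2 33-35 | T6 35-37 | T2 37-38 |
Completion: T1=31  T2=38  T3=20  T4=29  T5=15  T6=37
Turnaround (C−A): T1=25  T2=35  T3=17  T4=28  T5=15  T6=30
Turnaround(T3) = completion − arrival = 20 − 3 = 17

17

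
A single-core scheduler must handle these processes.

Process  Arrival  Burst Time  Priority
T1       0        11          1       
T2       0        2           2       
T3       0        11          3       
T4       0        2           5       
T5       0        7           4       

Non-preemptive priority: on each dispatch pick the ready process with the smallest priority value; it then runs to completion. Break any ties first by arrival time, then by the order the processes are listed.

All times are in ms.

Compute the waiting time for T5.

Timeline: | T1 0-11 | T2 11-13 | T3 13-24 | T5 24-31 | T4 31-33 |
Completion: T1=11  T2=13  T3=24  T4=33  T5=31
Waiting(T5) = turnaround − burst = 31 − 7 = 24

24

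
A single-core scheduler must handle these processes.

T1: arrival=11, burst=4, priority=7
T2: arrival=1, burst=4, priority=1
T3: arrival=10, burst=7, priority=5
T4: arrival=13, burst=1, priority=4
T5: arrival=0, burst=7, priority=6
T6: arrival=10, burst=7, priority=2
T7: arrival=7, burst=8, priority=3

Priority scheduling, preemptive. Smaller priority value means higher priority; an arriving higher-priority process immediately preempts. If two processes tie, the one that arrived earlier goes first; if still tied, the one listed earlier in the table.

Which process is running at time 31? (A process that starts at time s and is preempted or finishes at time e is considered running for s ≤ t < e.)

Timeline: | T5 0-1 | T2 1-5 | T5 5-7 | T7 7-10 | T6 10-17 | T7 17-22 | T4 22-23 | T3 23-30 | T5 30-34 | T1 34-38 |
Completion: T1=38  T2=5  T3=30  T4=23  T5=34  T6=17  T7=22
Turnaround (C−A): T1=27  T2=4  T3=20  T4=10  T5=34  T6=7  T7=15

T5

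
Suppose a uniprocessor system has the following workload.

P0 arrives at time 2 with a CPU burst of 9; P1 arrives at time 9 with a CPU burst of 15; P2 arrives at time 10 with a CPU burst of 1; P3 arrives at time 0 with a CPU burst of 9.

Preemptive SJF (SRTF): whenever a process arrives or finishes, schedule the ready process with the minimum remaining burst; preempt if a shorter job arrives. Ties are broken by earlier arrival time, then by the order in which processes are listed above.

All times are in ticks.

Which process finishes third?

P0

Schedule: | P3 0-9 | P0 9-10 | P2 10-11 | P0 11-19 | P1 19-34 |
Completion: P0=19  P1=34  P2=11  P3=9
Finish order: P3 → P2 → P0 → P1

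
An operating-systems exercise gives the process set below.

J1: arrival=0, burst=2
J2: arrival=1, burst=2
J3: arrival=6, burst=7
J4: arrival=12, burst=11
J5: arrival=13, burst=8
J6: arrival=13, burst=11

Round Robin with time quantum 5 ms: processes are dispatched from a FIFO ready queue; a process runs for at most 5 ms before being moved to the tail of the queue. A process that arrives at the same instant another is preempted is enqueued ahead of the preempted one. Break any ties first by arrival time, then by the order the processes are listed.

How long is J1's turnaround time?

Gantt: | J1 0-2 | J2 2-4 | idle 4-6 | J3 6-13 | J4 13-18 | J5 18-23 | J6 23-28 | J4 28-33 | J5 33-36 | J6 36-41 | J4 41-42 | J6 42-43 |
Completion: J1=2  J2=4  J3=13  J4=42  J5=36  J6=43
Turnaround (C−A): J1=2  J2=3  J3=7  J4=30  J5=23  J6=30
Turnaround(J1) = completion − arrival = 2 − 0 = 2

2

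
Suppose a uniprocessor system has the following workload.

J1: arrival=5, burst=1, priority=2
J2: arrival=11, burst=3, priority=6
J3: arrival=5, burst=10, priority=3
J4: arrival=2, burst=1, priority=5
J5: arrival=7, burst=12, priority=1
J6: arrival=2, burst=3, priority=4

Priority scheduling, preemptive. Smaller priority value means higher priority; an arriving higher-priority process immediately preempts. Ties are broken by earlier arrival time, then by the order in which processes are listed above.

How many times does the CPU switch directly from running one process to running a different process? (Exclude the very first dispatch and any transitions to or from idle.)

6

Gantt: | idle 0-2 | J6 2-5 | J1 5-6 | J3 6-7 | J5 7-19 | J3 19-28 | J4 28-29 | J2 29-32 |
Completion: J1=6  J2=32  J3=28  J4=29  J5=19  J6=5
Turnaround (C−A): J1=1  J2=21  J3=23  J4=27  J5=12  J6=3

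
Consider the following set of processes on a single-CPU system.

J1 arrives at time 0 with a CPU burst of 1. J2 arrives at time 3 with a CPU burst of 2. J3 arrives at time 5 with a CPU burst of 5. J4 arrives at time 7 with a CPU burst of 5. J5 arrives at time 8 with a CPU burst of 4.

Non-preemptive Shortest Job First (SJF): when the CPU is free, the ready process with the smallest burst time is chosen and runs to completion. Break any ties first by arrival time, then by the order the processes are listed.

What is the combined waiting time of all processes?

9

Schedule: | J1 0-1 | idle 1-3 | J2 3-5 | J3 5-10 | J5 10-14 | J4 14-19 |
Completion: J1=1  J2=5  J3=10  J4=19  J5=14
Turnaround (C−A): J1=1  J2=2  J3=5  J4=12  J5=6
Waiting = turnaround − burst: J1=0, J2=0, J3=0, J4=7, J5=2
Total waiting = 0 + 0 + 0 + 7 + 2 = 9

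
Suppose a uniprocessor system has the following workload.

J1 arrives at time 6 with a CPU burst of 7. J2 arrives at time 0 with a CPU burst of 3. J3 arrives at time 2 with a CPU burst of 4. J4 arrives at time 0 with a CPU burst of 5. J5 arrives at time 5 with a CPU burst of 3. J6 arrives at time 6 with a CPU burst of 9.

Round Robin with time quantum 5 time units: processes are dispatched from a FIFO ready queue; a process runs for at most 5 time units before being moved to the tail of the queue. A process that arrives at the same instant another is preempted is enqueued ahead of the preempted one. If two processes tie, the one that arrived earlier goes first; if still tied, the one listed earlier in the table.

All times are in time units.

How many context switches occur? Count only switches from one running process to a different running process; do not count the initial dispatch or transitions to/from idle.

7

Timeline: | J2 0-3 | J4 3-8 | J3 8-12 | J5 12-15 | J1 15-20 | J6 20-25 | J1 25-27 | J6 27-31 |
Completion: J1=27  J2=3  J3=12  J4=8  J5=15  J6=31
Turnaround (C−A): J1=21  J2=3  J3=10  J4=8  J5=10  J6=25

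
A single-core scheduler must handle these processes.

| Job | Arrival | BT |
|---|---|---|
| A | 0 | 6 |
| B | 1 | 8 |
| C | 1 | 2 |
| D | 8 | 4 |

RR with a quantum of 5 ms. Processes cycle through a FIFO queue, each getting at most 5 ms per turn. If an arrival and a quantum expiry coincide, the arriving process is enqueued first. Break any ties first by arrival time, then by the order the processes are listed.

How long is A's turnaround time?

13

Timeline: | A 0-5 | B 5-10 | C 10-12 | A 12-13 | D 13-17 | B 17-20 |
Completion: A=13  B=20  C=12  D=17
Turnaround(A) = completion − arrival = 13 − 0 = 13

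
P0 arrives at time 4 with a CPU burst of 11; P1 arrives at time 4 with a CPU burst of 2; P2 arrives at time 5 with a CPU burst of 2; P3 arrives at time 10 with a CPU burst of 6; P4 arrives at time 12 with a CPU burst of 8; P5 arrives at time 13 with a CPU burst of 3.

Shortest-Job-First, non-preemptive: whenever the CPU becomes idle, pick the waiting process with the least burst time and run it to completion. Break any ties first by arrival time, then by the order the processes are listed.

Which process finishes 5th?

P3

Gantt: | idle 0-4 | P1 4-6 | P2 6-8 | P0 8-19 | P5 19-22 | P3 22-28 | P4 28-36 |
Completion: P0=19  P1=6  P2=8  P3=28  P4=36  P5=22
Turnaround (C−A): P0=15  P1=2  P2=3  P3=18  P4=24  P5=9
Finish order: P1 → P2 → P0 → P5 → P3 → P4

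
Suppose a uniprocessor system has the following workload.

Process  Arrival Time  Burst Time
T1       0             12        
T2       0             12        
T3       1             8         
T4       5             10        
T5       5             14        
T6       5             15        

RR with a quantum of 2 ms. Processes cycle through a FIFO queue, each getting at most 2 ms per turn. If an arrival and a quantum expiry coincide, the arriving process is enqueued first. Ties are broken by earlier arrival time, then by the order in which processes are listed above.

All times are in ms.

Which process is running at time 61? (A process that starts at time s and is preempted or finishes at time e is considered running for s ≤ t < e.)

T6

Timeline: | T1 0-2 | T2 2-4 | T3 4-6 | T1 6-8 | T2 8-10 | T4 10-12 | T5 12-14 | T6 14-16 | T3 16-18 | T1 18-20 | T2 20-22 | T4 22-24 | T5 24-26 | T6 26-28 | T3 28-30 | T1 30-32 | T2 32-34 | T4 34-36 | T5 36-38 | T6 38-40 | T3 40-42 | T1 42-44 | T2 44-46 | T4 46-48 | T5 48-50 | T6 50-52 | T1 52-54 | T2 54-56 | T4 56-58 | T5 58-60 | T6 60-62 | T5 62-64 | T6 64-66 | T5 66-68 | T6 68-71 |
Completion: T1=54  T2=56  T3=42  T4=58  T5=68  T6=71
Turnaround (C−A): T1=54  T2=56  T3=41  T4=53  T5=63  T6=66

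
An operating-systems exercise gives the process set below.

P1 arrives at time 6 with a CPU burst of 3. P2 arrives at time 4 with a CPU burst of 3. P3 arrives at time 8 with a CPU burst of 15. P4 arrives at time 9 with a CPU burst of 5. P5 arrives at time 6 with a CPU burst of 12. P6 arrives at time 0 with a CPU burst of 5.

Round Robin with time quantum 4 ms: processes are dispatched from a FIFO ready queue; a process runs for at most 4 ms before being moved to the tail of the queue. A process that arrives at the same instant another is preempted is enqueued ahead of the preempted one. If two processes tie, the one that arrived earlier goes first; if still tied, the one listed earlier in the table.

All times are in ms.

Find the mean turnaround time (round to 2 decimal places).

Gantt: | P6 0-4 | P2 4-7 | P6 7-8 | P1 8-11 | P5 11-15 | P3 15-19 | P4 19-23 | P5 23-27 | P3 27-31 | P4 31-32 | P5 32-36 | P3 36-43 |
Completion: P1=11  P2=7  P3=43  P4=32  P5=36  P6=8
Turnaround (C−A): P1=5  P2=3  P3=35  P4=23  P5=30  P6=8
Turnaround times: P1=5, P2=3, P3=35, P4=23, P5=30, P6=8
Average turnaround = (5+3+35+23+30+8) / 6 = 104/6 = 17.33

17.33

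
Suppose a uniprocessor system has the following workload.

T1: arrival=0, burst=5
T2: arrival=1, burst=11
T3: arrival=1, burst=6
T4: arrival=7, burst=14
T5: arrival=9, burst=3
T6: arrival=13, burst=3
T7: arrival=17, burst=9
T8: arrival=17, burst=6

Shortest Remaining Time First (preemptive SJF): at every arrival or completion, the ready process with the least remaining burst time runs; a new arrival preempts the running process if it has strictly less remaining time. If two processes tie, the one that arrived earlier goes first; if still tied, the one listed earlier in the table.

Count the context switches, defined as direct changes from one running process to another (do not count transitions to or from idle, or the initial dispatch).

Timeline: | T1 0-5 | T3 5-11 | T5 11-14 | T6 14-17 | T8 17-23 | T7 23-32 | T2 32-43 | T4 43-57 |
Completion: T1=5  T2=43  T3=11  T4=57  T5=14  T6=17  T7=32  T8=23
Turnaround (C−A): T1=5  T2=42  T3=10  T4=50  T5=5  T6=4  T7=15  T8=6

7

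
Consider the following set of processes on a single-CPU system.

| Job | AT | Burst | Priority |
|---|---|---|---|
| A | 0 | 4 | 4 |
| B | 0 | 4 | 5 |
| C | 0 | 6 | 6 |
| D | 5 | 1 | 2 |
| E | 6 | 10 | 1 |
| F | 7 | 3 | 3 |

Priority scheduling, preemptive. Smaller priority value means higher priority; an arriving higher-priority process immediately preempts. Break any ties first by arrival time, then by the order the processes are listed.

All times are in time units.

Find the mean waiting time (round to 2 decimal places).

Timeline: | A 0-4 | B 4-5 | D 5-6 | E 6-16 | F 16-19 | B 19-22 | C 22-28 |
Completion: A=4  B=22  C=28  D=6  E=16  F=19
Waiting times: A=0, B=18, C=22, D=0, E=0, F=9
Average waiting = (0+18+22+0+0+9) / 6 = 49/6 = 8.17

8.17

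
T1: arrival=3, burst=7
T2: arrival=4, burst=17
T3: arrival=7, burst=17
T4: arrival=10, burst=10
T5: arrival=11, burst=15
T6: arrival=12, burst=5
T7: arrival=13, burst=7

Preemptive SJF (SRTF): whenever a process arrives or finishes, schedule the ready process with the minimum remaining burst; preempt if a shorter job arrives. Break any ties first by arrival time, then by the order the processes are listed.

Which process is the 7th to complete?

Timeline: | idle 0-3 | T1 3-10 | T4 10-12 | T6 12-17 | T7 17-24 | T4 24-32 | T5 32-47 | T2 47-64 | T3 64-81 |
Completion: T1=10  T2=64  T3=81  T4=32  T5=47  T6=17  T7=24
Turnaround (C−A): T1=7  T2=60  T3=74  T4=22  T5=36  T6=5  T7=11
Finish order: T1 → T6 → T7 → T4 → T5 → T2 → T3

T3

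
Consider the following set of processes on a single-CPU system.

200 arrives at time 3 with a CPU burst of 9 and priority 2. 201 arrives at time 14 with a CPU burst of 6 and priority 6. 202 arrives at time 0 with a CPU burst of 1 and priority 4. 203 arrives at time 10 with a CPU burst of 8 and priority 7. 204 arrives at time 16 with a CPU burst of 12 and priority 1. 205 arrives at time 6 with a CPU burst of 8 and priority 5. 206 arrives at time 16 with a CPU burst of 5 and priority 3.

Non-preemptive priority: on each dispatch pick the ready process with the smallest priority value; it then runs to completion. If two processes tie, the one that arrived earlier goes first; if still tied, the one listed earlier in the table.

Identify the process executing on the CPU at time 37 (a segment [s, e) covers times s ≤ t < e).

201

Gantt: | 202 0-1 | idle 1-3 | 200 3-12 | 205 12-20 | 204 20-32 | 206 32-37 | 201 37-43 | 203 43-51 |
Completion: 200=12  201=43  202=1  203=51  204=32  205=20  206=37
Turnaround (C−A): 200=9  201=29  202=1  203=41  204=16  205=14  206=21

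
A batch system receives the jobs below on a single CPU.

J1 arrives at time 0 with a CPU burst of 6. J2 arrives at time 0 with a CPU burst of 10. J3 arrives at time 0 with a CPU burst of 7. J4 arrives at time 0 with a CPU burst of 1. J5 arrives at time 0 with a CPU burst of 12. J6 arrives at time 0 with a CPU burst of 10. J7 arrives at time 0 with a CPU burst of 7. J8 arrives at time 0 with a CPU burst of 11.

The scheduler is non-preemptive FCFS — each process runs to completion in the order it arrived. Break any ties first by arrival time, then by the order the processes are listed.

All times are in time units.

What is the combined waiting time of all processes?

204

Gantt: | J1 0-6 | J2 6-16 | J3 16-23 | J4 23-24 | J5 24-36 | J6 36-46 | J7 46-53 | J8 53-64 |
Completion: J1=6  J2=16  J3=23  J4=24  J5=36  J6=46  J7=53  J8=64
Turnaround (C−A): J1=6  J2=16  J3=23  J4=24  J5=36  J6=46  J7=53  J8=64
Waiting = turnaround − burst: J1=0, J2=6, J3=16, J4=23, J5=24, J6=36, J7=46, J8=53
Total waiting = 0 + 6 + 16 + 23 + 24 + 36 + 46 + 53 = 204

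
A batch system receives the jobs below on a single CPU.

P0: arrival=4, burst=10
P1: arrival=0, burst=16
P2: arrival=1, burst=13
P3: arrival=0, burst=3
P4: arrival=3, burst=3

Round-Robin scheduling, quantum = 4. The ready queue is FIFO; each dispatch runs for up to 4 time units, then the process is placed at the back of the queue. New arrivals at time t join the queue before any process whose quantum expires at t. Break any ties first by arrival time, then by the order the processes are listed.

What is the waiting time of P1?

28

Gantt: | P1 0-4 | P3 4-7 | P2 7-11 | P4 11-14 | P0 14-18 | P1 18-22 | P2 22-26 | P0 26-30 | P1 30-34 | P2 34-38 | P0 38-40 | P1 40-44 | P2 44-45 |
Completion: P0=40  P1=44  P2=45  P3=7  P4=14
Turnaround (C−A): P0=36  P1=44  P2=44  P3=7  P4=11
Waiting(P1) = turnaround − burst = 44 − 16 = 28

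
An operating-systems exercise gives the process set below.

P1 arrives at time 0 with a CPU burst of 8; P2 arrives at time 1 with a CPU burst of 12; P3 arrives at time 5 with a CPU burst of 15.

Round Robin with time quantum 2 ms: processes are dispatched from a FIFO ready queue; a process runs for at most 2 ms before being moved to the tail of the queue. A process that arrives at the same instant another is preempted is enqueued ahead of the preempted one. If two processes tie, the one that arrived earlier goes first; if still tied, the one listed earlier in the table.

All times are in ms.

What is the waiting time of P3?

Timeline: | P1 0-2 | P2 2-4 | P1 4-6 | P2 6-8 | P3 8-10 | P1 10-12 | P2 12-14 | P3 14-16 | P1 16-18 | P2 18-20 | P3 20-22 | P2 22-24 | P3 24-26 | P2 26-28 | P3 28-35 |
Completion: P1=18  P2=28  P3=35
Waiting(P3) = turnaround − burst = 30 − 15 = 15

15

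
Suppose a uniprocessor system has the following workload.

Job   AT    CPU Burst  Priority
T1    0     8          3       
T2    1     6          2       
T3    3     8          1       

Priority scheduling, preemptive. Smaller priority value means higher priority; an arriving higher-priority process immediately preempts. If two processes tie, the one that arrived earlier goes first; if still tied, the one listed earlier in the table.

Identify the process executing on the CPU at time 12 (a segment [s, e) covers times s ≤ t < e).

Timeline: | T1 0-1 | T2 1-3 | T3 3-11 | T2 11-15 | T1 15-22 |
Completion: T1=22  T2=15  T3=11
Turnaround (C−A): T1=22  T2=14  T3=8

T2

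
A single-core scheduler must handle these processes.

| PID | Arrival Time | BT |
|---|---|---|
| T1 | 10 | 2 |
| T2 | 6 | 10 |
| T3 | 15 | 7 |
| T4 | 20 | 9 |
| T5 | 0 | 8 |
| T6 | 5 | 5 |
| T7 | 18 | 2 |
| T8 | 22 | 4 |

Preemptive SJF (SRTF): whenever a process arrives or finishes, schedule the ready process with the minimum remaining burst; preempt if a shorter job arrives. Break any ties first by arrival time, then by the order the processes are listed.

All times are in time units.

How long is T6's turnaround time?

Timeline: | T5 0-8 | T6 8-10 | T1 10-12 | T6 12-15 | T3 15-18 | T7 18-20 | T3 20-24 | T8 24-28 | T4 28-37 | T2 37-47 |
Completion: T1=12  T2=47  T3=24  T4=37  T5=8  T6=15  T7=20  T8=28
Turnaround (C−A): T1=2  T2=41  T3=9  T4=17  T5=8  T6=10  T7=2  T8=6
Turnaround(T6) = completion − arrival = 15 − 5 = 10

10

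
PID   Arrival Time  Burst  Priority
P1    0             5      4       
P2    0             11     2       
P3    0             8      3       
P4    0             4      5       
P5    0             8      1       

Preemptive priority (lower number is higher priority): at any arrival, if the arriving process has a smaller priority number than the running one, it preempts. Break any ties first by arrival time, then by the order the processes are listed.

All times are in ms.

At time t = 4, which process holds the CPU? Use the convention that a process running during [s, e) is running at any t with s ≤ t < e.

P5

Timeline: | P5 0-8 | P2 8-19 | P3 19-27 | P1 27-32 | P4 32-36 |
Completion: P1=32  P2=19  P3=27  P4=36  P5=8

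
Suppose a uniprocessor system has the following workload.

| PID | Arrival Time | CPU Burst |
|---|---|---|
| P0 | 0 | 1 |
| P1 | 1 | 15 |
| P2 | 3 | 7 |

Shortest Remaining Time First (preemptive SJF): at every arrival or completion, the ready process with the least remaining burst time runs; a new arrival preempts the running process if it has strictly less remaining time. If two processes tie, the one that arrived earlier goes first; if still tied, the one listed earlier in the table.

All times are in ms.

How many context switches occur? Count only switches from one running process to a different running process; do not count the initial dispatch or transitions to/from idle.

Schedule: | P0 0-1 | P1 1-3 | P2 3-10 | P1 10-23 |
Completion: P0=1  P1=23  P2=10
Turnaround (C−A): P0=1  P1=22  P2=7

3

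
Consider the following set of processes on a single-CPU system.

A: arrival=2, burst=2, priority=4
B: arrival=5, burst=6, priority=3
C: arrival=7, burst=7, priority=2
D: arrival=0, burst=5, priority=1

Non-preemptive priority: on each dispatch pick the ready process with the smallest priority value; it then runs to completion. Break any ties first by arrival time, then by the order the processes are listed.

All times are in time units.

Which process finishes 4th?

A

Gantt: | D 0-5 | B 5-11 | C 11-18 | A 18-20 |
Completion: A=20  B=11  C=18  D=5
Finish order: D → B → C → A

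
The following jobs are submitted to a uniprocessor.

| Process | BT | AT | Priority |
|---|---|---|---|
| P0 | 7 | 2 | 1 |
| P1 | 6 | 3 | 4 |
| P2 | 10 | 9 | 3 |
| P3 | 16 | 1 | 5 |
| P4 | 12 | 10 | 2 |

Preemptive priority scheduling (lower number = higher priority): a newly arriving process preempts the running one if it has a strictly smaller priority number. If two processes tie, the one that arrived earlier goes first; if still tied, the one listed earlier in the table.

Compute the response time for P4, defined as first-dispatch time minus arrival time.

Timeline: | idle 0-1 | P3 1-2 | P0 2-9 | P2 9-10 | P4 10-22 | P2 22-31 | P1 31-37 | P3 37-52 |
Completion: P0=9  P1=37  P2=31  P3=52  P4=22
Response(P4) = first start − arrival = 10 − 10 = 0

0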